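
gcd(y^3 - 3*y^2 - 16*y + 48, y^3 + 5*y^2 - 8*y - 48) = y^2 + y - 12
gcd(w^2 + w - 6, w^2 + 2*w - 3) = w + 3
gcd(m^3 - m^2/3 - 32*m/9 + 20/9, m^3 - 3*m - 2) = 1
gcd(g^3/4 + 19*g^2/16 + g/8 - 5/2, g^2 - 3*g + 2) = 1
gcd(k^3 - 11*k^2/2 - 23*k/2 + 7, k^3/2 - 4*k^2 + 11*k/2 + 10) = 1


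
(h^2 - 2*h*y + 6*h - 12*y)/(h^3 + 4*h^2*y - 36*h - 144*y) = (h - 2*y)/(h^2 + 4*h*y - 6*h - 24*y)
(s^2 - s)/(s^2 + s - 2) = s/(s + 2)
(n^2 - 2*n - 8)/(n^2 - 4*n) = (n + 2)/n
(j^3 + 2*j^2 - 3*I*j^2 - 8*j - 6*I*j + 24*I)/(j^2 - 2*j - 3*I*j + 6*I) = j + 4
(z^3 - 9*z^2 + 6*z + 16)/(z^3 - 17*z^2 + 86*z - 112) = (z + 1)/(z - 7)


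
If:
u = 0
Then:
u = 0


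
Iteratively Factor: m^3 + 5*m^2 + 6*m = (m + 2)*(m^2 + 3*m) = (m + 2)*(m + 3)*(m)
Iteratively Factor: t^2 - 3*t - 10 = (t + 2)*(t - 5)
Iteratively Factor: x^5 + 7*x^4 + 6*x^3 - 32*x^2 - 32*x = (x + 4)*(x^4 + 3*x^3 - 6*x^2 - 8*x) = x*(x + 4)*(x^3 + 3*x^2 - 6*x - 8) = x*(x - 2)*(x + 4)*(x^2 + 5*x + 4) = x*(x - 2)*(x + 4)^2*(x + 1)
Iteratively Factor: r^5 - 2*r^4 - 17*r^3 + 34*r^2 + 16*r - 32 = (r - 4)*(r^4 + 2*r^3 - 9*r^2 - 2*r + 8) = (r - 4)*(r + 1)*(r^3 + r^2 - 10*r + 8) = (r - 4)*(r - 1)*(r + 1)*(r^2 + 2*r - 8) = (r - 4)*(r - 2)*(r - 1)*(r + 1)*(r + 4)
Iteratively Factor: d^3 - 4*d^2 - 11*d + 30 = (d - 2)*(d^2 - 2*d - 15) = (d - 2)*(d + 3)*(d - 5)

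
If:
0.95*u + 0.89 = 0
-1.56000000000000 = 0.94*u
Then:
No Solution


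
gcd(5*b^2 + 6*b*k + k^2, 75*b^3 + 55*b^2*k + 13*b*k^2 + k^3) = 5*b + k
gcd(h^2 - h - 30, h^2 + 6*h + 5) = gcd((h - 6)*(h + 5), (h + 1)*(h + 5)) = h + 5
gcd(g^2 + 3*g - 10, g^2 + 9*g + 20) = g + 5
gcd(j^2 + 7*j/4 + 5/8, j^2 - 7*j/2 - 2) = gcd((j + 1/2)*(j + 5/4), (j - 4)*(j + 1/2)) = j + 1/2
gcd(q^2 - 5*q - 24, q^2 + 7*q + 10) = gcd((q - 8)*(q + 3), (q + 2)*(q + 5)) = 1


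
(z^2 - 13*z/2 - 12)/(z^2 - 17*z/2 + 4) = (2*z + 3)/(2*z - 1)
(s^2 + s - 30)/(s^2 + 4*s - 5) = (s^2 + s - 30)/(s^2 + 4*s - 5)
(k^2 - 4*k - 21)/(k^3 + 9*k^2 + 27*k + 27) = (k - 7)/(k^2 + 6*k + 9)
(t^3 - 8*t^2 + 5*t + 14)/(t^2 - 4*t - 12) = (-t^3 + 8*t^2 - 5*t - 14)/(-t^2 + 4*t + 12)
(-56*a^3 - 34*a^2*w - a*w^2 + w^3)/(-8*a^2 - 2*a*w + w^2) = (-28*a^2 - 3*a*w + w^2)/(-4*a + w)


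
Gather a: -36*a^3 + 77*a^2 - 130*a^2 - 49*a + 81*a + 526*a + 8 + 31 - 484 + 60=-36*a^3 - 53*a^2 + 558*a - 385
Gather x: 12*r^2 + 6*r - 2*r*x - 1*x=12*r^2 + 6*r + x*(-2*r - 1)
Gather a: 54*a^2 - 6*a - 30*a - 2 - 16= 54*a^2 - 36*a - 18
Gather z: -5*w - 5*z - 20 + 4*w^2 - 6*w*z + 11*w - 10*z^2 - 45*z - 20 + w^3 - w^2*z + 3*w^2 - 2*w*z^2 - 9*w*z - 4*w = w^3 + 7*w^2 + 2*w + z^2*(-2*w - 10) + z*(-w^2 - 15*w - 50) - 40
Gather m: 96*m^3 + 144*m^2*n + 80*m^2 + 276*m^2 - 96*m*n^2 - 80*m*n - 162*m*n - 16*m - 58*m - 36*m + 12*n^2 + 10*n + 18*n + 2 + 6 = 96*m^3 + m^2*(144*n + 356) + m*(-96*n^2 - 242*n - 110) + 12*n^2 + 28*n + 8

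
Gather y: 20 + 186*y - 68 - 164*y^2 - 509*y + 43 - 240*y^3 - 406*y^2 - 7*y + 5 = -240*y^3 - 570*y^2 - 330*y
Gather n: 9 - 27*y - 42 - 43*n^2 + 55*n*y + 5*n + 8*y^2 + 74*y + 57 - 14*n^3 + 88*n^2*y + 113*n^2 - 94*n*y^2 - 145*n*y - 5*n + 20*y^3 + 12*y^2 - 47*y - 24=-14*n^3 + n^2*(88*y + 70) + n*(-94*y^2 - 90*y) + 20*y^3 + 20*y^2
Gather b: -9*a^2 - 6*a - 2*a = -9*a^2 - 8*a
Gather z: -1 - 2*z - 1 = -2*z - 2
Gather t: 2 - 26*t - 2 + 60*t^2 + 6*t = 60*t^2 - 20*t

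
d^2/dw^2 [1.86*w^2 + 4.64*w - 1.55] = 3.72000000000000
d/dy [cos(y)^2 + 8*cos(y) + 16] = -2*(cos(y) + 4)*sin(y)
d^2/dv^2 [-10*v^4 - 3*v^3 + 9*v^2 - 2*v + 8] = -120*v^2 - 18*v + 18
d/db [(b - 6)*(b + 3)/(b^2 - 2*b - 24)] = 1/(b^2 + 8*b + 16)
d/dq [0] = 0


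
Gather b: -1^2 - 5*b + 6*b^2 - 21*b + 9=6*b^2 - 26*b + 8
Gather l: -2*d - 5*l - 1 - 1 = -2*d - 5*l - 2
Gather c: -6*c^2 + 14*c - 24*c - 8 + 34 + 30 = -6*c^2 - 10*c + 56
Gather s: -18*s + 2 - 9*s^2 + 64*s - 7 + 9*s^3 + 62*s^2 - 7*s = 9*s^3 + 53*s^2 + 39*s - 5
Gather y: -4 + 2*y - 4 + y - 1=3*y - 9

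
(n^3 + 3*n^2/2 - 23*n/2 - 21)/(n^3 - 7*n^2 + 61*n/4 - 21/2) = 2*(n^2 + 5*n + 6)/(2*n^2 - 7*n + 6)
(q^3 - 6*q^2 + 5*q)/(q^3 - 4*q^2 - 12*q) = (-q^2 + 6*q - 5)/(-q^2 + 4*q + 12)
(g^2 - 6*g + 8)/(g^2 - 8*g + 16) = (g - 2)/(g - 4)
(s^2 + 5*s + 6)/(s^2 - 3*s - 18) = (s + 2)/(s - 6)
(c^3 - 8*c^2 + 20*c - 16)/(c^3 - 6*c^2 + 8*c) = (c - 2)/c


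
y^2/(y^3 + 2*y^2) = 1/(y + 2)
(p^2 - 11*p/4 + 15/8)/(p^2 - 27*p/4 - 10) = (-8*p^2 + 22*p - 15)/(2*(-4*p^2 + 27*p + 40))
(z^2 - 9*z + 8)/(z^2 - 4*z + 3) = (z - 8)/(z - 3)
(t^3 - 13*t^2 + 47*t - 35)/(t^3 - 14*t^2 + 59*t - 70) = (t - 1)/(t - 2)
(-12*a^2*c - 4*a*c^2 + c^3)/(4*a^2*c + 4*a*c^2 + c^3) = (-6*a + c)/(2*a + c)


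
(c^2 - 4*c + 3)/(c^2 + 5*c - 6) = (c - 3)/(c + 6)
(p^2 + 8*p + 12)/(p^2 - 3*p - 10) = (p + 6)/(p - 5)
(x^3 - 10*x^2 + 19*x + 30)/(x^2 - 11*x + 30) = x + 1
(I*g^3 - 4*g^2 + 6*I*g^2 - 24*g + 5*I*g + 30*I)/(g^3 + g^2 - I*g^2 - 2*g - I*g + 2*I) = (I*g^2 + g*(-5 + 6*I) - 30)/(g^2 + g - 2)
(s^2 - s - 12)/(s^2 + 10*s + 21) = (s - 4)/(s + 7)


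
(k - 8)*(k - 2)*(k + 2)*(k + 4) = k^4 - 4*k^3 - 36*k^2 + 16*k + 128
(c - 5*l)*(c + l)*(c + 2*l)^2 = c^4 - 17*c^2*l^2 - 36*c*l^3 - 20*l^4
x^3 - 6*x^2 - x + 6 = (x - 6)*(x - 1)*(x + 1)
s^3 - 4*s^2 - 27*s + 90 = (s - 6)*(s - 3)*(s + 5)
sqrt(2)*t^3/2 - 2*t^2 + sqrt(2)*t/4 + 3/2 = (t - 3*sqrt(2)/2)*(t - sqrt(2))*(sqrt(2)*t/2 + 1/2)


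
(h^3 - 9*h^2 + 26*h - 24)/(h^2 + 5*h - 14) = (h^2 - 7*h + 12)/(h + 7)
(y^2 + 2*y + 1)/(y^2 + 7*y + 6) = (y + 1)/(y + 6)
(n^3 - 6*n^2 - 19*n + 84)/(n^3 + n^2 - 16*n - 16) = (n^2 - 10*n + 21)/(n^2 - 3*n - 4)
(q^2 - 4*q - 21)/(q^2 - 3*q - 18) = (q - 7)/(q - 6)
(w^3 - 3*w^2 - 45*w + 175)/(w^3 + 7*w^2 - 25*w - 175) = (w - 5)/(w + 5)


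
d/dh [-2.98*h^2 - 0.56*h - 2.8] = -5.96*h - 0.56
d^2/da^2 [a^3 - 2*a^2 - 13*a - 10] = 6*a - 4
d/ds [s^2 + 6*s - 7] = 2*s + 6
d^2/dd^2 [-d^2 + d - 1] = -2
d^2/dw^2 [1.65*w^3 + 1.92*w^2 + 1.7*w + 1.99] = 9.9*w + 3.84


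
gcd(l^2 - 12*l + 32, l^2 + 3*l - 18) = 1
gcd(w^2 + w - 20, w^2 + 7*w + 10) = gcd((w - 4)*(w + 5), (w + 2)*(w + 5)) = w + 5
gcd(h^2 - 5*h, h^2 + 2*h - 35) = h - 5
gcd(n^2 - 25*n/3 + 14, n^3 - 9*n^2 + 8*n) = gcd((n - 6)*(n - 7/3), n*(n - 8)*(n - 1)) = 1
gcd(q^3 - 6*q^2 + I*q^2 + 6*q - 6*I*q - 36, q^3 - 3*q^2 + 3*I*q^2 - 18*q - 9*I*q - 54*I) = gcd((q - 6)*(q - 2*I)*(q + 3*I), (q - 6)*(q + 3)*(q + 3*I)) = q^2 + q*(-6 + 3*I) - 18*I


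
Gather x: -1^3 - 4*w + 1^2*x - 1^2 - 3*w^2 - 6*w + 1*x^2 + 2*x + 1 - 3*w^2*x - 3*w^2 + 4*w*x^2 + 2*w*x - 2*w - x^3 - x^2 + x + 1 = -6*w^2 + 4*w*x^2 - 12*w - x^3 + x*(-3*w^2 + 2*w + 4)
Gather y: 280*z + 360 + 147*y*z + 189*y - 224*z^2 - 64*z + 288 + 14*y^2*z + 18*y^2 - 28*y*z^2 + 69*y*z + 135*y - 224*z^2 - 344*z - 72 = y^2*(14*z + 18) + y*(-28*z^2 + 216*z + 324) - 448*z^2 - 128*z + 576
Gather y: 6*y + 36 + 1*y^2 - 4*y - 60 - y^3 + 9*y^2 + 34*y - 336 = -y^3 + 10*y^2 + 36*y - 360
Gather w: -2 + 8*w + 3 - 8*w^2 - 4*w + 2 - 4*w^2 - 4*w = 3 - 12*w^2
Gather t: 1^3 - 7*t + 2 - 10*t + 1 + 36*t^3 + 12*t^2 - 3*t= 36*t^3 + 12*t^2 - 20*t + 4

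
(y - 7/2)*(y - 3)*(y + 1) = y^3 - 11*y^2/2 + 4*y + 21/2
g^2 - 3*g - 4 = (g - 4)*(g + 1)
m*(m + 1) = m^2 + m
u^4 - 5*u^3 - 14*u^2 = u^2*(u - 7)*(u + 2)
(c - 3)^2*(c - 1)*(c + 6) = c^4 - c^3 - 27*c^2 + 81*c - 54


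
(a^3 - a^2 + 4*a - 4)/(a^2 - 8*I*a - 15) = (-a^3 + a^2 - 4*a + 4)/(-a^2 + 8*I*a + 15)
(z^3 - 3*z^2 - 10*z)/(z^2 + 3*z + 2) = z*(z - 5)/(z + 1)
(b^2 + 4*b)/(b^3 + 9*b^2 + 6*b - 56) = b/(b^2 + 5*b - 14)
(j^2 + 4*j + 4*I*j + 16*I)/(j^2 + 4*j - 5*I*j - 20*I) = (j + 4*I)/(j - 5*I)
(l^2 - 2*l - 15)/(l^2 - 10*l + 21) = (l^2 - 2*l - 15)/(l^2 - 10*l + 21)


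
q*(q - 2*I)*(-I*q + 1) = -I*q^3 - q^2 - 2*I*q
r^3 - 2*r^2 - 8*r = r*(r - 4)*(r + 2)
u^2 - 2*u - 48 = (u - 8)*(u + 6)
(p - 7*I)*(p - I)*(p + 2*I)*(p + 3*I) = p^4 - 3*I*p^3 + 27*p^2 + 13*I*p + 42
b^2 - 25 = (b - 5)*(b + 5)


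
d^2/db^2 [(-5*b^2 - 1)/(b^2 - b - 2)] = 2*(-5*b^3 - 33*b^2 + 3*b - 23)/(b^6 - 3*b^5 - 3*b^4 + 11*b^3 + 6*b^2 - 12*b - 8)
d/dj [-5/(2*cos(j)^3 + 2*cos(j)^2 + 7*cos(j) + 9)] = 20*(6*sin(j)^2 - 4*cos(j) - 13)*sin(j)/(-4*sin(j)^2 + 17*cos(j) + cos(3*j) + 22)^2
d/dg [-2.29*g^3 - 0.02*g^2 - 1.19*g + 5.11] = -6.87*g^2 - 0.04*g - 1.19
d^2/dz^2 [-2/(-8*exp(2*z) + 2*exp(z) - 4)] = ((1 - 16*exp(z))*(4*exp(2*z) - exp(z) + 2) + 2*(8*exp(z) - 1)^2*exp(z))*exp(z)/(4*exp(2*z) - exp(z) + 2)^3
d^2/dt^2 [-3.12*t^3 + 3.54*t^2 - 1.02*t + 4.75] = 7.08 - 18.72*t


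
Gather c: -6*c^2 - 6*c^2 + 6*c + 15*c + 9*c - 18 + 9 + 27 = -12*c^2 + 30*c + 18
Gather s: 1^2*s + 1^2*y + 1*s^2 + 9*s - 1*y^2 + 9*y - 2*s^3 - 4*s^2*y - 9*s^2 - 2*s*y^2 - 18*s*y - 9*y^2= -2*s^3 + s^2*(-4*y - 8) + s*(-2*y^2 - 18*y + 10) - 10*y^2 + 10*y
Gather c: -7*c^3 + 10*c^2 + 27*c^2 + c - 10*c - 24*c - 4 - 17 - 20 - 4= -7*c^3 + 37*c^2 - 33*c - 45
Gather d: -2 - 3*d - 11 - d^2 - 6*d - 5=-d^2 - 9*d - 18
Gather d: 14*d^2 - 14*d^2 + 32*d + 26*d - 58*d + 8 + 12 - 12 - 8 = 0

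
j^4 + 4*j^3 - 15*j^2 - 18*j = j*(j - 3)*(j + 1)*(j + 6)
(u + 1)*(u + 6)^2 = u^3 + 13*u^2 + 48*u + 36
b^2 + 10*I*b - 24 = (b + 4*I)*(b + 6*I)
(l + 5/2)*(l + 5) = l^2 + 15*l/2 + 25/2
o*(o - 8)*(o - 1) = o^3 - 9*o^2 + 8*o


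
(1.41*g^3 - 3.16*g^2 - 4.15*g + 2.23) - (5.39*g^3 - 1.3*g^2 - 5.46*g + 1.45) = -3.98*g^3 - 1.86*g^2 + 1.31*g + 0.78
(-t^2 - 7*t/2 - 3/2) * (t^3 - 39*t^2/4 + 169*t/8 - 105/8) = -t^5 + 25*t^4/4 + 23*t^3/2 - 739*t^2/16 + 57*t/4 + 315/16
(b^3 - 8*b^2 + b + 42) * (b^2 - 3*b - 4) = b^5 - 11*b^4 + 21*b^3 + 71*b^2 - 130*b - 168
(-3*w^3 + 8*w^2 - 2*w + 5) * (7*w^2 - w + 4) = -21*w^5 + 59*w^4 - 34*w^3 + 69*w^2 - 13*w + 20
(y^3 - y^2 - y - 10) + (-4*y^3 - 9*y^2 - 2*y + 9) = -3*y^3 - 10*y^2 - 3*y - 1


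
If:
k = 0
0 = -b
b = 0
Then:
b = 0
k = 0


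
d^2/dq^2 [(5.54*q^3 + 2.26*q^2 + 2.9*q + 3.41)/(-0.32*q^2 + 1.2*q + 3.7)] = (-31.40352*q^3 - 165.735744*q^2 - 467.80056*q - 54.02248)/(0.032768*q^6 - 0.36864*q^5 + 0.24576*q^4 + 6.7968*q^3 - 2.8416*q^2 - 49.284*q - 50.653)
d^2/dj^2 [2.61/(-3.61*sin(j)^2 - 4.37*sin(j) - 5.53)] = (136.055124*sin(j)^4 + 123.523731*sin(j)^3 - 362.656629*sin(j)^2 - 310.120983*sin(j) + 4.52260800000001)/(3.61*sin(j)^2 + 4.37*sin(j) + 5.53)^3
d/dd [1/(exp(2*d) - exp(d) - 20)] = (1 - 2*exp(d))*exp(d)/(-exp(2*d) + exp(d) + 20)^2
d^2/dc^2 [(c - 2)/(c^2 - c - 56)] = 2*(3*(1 - c)*(-c^2 + c + 56) - (c - 2)*(2*c - 1)^2)/(-c^2 + c + 56)^3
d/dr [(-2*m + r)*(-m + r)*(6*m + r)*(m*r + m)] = m*(12*m^3 - 32*m^2*r - 16*m^2 + 9*m*r^2 + 6*m*r + 4*r^3 + 3*r^2)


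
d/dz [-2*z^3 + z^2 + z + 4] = -6*z^2 + 2*z + 1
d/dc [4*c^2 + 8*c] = 8*c + 8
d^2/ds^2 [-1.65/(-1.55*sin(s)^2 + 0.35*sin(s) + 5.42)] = (15.8565*sin(s)^4 - 2.685375*sin(s)^3 + 31.863975*sin(s)^2 + 2.2407*sin(s) - 28.12755)/(-1.55*sin(s)^2 + 0.35*sin(s) + 5.42)^3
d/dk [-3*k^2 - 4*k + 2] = -6*k - 4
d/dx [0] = 0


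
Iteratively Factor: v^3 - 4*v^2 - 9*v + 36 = (v - 4)*(v^2 - 9) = (v - 4)*(v - 3)*(v + 3)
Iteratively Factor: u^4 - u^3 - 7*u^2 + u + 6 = (u + 2)*(u^3 - 3*u^2 - u + 3) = (u - 3)*(u + 2)*(u^2 - 1) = (u - 3)*(u + 1)*(u + 2)*(u - 1)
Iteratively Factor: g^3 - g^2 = (g)*(g^2 - g) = g*(g - 1)*(g)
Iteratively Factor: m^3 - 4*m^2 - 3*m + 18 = (m + 2)*(m^2 - 6*m + 9) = (m - 3)*(m + 2)*(m - 3)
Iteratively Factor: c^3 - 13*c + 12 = (c + 4)*(c^2 - 4*c + 3) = (c - 1)*(c + 4)*(c - 3)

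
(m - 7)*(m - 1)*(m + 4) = m^3 - 4*m^2 - 25*m + 28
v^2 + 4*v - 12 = (v - 2)*(v + 6)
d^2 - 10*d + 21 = (d - 7)*(d - 3)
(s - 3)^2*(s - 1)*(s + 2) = s^4 - 5*s^3 + s^2 + 21*s - 18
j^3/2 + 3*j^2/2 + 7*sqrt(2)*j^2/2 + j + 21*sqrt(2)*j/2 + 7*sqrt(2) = (j/2 + 1)*(j + 1)*(j + 7*sqrt(2))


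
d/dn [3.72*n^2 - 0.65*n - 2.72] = 7.44*n - 0.65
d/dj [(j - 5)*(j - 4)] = 2*j - 9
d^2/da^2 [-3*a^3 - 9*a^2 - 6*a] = -18*a - 18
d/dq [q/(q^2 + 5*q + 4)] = (4 - q^2)/(q^4 + 10*q^3 + 33*q^2 + 40*q + 16)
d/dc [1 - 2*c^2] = -4*c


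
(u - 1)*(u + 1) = u^2 - 1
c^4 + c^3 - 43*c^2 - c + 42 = (c - 6)*(c - 1)*(c + 1)*(c + 7)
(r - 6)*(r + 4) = r^2 - 2*r - 24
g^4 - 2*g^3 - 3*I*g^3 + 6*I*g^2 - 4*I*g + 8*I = (g - 2)*(g - 2*I)^2*(g + I)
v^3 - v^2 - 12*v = v*(v - 4)*(v + 3)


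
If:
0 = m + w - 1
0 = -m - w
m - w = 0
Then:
No Solution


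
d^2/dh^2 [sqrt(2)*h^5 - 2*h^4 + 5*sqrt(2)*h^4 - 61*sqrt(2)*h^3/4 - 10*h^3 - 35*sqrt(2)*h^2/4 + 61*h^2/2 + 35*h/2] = 20*sqrt(2)*h^3 - 24*h^2 + 60*sqrt(2)*h^2 - 183*sqrt(2)*h/2 - 60*h - 35*sqrt(2)/2 + 61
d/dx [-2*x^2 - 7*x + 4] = -4*x - 7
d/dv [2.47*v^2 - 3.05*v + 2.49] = 4.94*v - 3.05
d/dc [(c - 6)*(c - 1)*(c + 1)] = 3*c^2 - 12*c - 1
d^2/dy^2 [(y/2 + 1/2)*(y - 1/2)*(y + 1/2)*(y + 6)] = 6*y^2 + 21*y + 23/4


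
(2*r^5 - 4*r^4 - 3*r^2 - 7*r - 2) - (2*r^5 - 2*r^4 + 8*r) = -2*r^4 - 3*r^2 - 15*r - 2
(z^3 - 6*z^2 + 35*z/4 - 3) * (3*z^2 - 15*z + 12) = 3*z^5 - 33*z^4 + 513*z^3/4 - 849*z^2/4 + 150*z - 36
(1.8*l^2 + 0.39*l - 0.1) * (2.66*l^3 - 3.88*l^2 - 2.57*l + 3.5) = 4.788*l^5 - 5.9466*l^4 - 6.4052*l^3 + 5.6857*l^2 + 1.622*l - 0.35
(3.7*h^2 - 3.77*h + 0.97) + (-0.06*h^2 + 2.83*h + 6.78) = 3.64*h^2 - 0.94*h + 7.75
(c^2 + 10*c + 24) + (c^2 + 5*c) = 2*c^2 + 15*c + 24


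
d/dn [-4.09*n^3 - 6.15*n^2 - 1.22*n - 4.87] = -12.27*n^2 - 12.3*n - 1.22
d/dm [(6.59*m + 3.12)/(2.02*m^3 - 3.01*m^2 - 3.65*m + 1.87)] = (-26.6236*m^3 + 0.928699999999996*m^2 + 18.7824*m + 23.7113)/(4.0804*m^6 - 12.1604*m^5 - 5.6859*m^4 + 29.5278*m^3 + 2.0651*m^2 - 13.651*m + 3.4969)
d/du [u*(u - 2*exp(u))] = -2*u*exp(u) + 2*u - 2*exp(u)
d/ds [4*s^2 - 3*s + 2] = 8*s - 3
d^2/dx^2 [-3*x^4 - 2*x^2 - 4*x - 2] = -36*x^2 - 4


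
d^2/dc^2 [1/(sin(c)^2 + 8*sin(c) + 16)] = 2*(4*sin(c) + cos(2*c) + 2)/(sin(c) + 4)^4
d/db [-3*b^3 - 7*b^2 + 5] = b*(-9*b - 14)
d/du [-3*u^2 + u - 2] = 1 - 6*u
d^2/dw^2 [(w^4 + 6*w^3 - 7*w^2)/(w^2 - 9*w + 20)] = 2*(w^6 - 27*w^5 + 303*w^4 - 1137*w^3 - 420*w^2 + 7200*w - 2800)/(w^6 - 27*w^5 + 303*w^4 - 1809*w^3 + 6060*w^2 - 10800*w + 8000)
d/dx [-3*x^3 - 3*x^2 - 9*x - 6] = -9*x^2 - 6*x - 9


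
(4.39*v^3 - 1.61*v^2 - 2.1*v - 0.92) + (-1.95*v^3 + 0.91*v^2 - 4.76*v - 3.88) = 2.44*v^3 - 0.7*v^2 - 6.86*v - 4.8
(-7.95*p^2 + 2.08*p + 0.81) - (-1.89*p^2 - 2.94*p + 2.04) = -6.06*p^2 + 5.02*p - 1.23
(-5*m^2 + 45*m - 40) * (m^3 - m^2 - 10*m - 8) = -5*m^5 + 50*m^4 - 35*m^3 - 370*m^2 + 40*m + 320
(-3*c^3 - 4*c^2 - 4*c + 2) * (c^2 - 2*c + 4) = -3*c^5 + 2*c^4 - 8*c^3 - 6*c^2 - 20*c + 8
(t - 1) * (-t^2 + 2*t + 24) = -t^3 + 3*t^2 + 22*t - 24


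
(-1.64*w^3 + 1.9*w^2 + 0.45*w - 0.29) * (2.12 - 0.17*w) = 0.2788*w^4 - 3.7998*w^3 + 3.9515*w^2 + 1.0033*w - 0.6148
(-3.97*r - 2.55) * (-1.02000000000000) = 4.0494*r + 2.601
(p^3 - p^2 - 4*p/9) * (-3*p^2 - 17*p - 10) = -3*p^5 - 14*p^4 + 25*p^3/3 + 158*p^2/9 + 40*p/9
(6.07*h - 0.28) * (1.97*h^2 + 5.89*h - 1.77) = 11.9579*h^3 + 35.2007*h^2 - 12.3931*h + 0.4956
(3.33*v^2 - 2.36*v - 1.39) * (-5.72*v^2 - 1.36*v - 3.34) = -19.0476*v^4 + 8.9704*v^3 + 0.0381999999999998*v^2 + 9.7728*v + 4.6426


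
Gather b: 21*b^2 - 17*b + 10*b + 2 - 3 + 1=21*b^2 - 7*b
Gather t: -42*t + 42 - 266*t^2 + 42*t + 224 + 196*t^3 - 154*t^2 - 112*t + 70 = 196*t^3 - 420*t^2 - 112*t + 336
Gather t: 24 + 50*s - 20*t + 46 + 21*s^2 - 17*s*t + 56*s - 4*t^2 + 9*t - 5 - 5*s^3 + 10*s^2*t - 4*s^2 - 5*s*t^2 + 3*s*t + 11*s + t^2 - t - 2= -5*s^3 + 17*s^2 + 117*s + t^2*(-5*s - 3) + t*(10*s^2 - 14*s - 12) + 63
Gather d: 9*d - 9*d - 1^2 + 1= 0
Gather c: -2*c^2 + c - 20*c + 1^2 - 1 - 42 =-2*c^2 - 19*c - 42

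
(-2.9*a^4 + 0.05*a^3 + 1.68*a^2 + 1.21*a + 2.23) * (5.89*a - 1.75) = -17.081*a^5 + 5.3695*a^4 + 9.8077*a^3 + 4.1869*a^2 + 11.0172*a - 3.9025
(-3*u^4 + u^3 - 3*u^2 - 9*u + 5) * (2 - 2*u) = 6*u^5 - 8*u^4 + 8*u^3 + 12*u^2 - 28*u + 10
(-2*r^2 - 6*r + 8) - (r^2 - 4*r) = -3*r^2 - 2*r + 8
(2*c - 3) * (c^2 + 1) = 2*c^3 - 3*c^2 + 2*c - 3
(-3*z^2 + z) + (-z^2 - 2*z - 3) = -4*z^2 - z - 3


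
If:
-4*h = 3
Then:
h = -3/4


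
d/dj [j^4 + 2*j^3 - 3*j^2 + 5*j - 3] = 4*j^3 + 6*j^2 - 6*j + 5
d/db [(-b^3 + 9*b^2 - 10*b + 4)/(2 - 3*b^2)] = (3*b^4 - 36*b^2 + 60*b - 20)/(9*b^4 - 12*b^2 + 4)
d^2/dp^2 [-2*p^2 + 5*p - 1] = -4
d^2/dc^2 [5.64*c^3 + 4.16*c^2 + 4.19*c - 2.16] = 33.84*c + 8.32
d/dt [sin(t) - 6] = cos(t)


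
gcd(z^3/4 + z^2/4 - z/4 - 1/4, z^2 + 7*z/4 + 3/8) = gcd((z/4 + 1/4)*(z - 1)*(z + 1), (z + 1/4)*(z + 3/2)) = 1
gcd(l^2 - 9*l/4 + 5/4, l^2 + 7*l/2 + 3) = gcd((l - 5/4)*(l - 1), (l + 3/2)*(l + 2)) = 1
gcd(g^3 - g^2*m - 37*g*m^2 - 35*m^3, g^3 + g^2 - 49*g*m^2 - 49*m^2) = g - 7*m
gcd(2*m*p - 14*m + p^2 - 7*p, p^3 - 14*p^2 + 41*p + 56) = p - 7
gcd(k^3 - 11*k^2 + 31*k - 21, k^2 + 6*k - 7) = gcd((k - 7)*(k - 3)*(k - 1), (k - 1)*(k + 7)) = k - 1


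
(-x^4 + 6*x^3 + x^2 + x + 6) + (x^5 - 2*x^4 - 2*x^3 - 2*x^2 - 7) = x^5 - 3*x^4 + 4*x^3 - x^2 + x - 1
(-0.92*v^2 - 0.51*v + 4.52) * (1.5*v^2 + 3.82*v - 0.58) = -1.38*v^4 - 4.2794*v^3 + 5.3654*v^2 + 17.5622*v - 2.6216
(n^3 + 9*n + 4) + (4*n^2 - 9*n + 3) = n^3 + 4*n^2 + 7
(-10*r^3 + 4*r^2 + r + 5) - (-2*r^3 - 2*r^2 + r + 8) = -8*r^3 + 6*r^2 - 3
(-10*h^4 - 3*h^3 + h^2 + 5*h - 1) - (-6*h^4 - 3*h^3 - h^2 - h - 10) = -4*h^4 + 2*h^2 + 6*h + 9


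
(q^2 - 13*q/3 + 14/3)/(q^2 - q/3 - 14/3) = (q - 2)/(q + 2)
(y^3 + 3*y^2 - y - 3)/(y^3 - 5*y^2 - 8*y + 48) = (y^2 - 1)/(y^2 - 8*y + 16)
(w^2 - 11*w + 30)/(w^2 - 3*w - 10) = (w - 6)/(w + 2)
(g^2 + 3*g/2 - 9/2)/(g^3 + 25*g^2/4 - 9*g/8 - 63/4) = 4*(g + 3)/(4*g^2 + 31*g + 42)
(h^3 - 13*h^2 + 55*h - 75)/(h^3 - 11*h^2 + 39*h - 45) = (h - 5)/(h - 3)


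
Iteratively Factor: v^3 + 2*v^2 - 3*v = (v - 1)*(v^2 + 3*v) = v*(v - 1)*(v + 3)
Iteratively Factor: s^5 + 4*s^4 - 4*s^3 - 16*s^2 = (s + 2)*(s^4 + 2*s^3 - 8*s^2) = s*(s + 2)*(s^3 + 2*s^2 - 8*s) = s*(s - 2)*(s + 2)*(s^2 + 4*s) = s^2*(s - 2)*(s + 2)*(s + 4)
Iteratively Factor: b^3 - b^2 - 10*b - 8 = (b + 2)*(b^2 - 3*b - 4) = (b - 4)*(b + 2)*(b + 1)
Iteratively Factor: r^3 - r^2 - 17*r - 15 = (r + 3)*(r^2 - 4*r - 5) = (r - 5)*(r + 3)*(r + 1)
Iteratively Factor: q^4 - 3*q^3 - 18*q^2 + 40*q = (q - 5)*(q^3 + 2*q^2 - 8*q) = q*(q - 5)*(q^2 + 2*q - 8) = q*(q - 5)*(q + 4)*(q - 2)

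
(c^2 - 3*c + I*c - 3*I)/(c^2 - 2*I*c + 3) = (c - 3)/(c - 3*I)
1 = 1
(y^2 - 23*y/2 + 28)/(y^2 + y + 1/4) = 2*(2*y^2 - 23*y + 56)/(4*y^2 + 4*y + 1)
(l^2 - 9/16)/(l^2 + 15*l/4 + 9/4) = (l - 3/4)/(l + 3)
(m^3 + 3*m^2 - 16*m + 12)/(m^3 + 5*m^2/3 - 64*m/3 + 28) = 3*(m - 1)/(3*m - 7)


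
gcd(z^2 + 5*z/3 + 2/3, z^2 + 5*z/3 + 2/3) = z^2 + 5*z/3 + 2/3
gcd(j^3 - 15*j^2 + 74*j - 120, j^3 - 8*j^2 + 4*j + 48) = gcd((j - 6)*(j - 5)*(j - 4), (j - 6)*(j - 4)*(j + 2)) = j^2 - 10*j + 24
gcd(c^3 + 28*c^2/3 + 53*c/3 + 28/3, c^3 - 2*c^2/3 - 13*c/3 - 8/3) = c + 1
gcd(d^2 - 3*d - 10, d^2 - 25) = d - 5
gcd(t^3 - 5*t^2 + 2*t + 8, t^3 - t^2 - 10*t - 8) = t^2 - 3*t - 4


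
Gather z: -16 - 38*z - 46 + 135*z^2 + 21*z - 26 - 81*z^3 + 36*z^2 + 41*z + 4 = -81*z^3 + 171*z^2 + 24*z - 84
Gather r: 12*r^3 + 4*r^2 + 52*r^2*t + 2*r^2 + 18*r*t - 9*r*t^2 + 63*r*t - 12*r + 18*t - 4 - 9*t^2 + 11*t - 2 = 12*r^3 + r^2*(52*t + 6) + r*(-9*t^2 + 81*t - 12) - 9*t^2 + 29*t - 6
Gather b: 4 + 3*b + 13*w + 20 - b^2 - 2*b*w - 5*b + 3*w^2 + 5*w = -b^2 + b*(-2*w - 2) + 3*w^2 + 18*w + 24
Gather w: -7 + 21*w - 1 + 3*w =24*w - 8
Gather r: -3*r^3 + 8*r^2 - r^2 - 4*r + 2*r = -3*r^3 + 7*r^2 - 2*r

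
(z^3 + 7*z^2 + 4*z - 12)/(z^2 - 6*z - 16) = (z^2 + 5*z - 6)/(z - 8)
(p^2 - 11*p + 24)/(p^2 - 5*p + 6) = (p - 8)/(p - 2)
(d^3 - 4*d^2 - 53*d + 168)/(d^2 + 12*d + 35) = (d^2 - 11*d + 24)/(d + 5)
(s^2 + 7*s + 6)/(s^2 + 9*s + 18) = (s + 1)/(s + 3)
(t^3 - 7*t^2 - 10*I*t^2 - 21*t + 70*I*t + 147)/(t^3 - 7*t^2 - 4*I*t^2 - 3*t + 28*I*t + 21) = (t - 7*I)/(t - I)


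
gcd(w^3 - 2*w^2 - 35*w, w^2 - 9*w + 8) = 1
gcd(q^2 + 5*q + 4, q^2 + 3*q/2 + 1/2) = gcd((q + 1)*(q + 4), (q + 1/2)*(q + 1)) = q + 1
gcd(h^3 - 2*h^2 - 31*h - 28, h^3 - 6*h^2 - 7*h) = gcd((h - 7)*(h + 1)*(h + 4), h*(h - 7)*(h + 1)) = h^2 - 6*h - 7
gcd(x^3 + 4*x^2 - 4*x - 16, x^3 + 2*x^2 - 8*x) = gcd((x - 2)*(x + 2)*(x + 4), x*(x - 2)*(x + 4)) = x^2 + 2*x - 8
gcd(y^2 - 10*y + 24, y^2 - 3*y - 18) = y - 6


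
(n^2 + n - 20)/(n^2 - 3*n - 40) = (n - 4)/(n - 8)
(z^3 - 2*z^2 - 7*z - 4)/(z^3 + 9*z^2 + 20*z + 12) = (z^2 - 3*z - 4)/(z^2 + 8*z + 12)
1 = 1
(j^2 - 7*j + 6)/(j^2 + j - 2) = (j - 6)/(j + 2)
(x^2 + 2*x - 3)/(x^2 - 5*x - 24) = (x - 1)/(x - 8)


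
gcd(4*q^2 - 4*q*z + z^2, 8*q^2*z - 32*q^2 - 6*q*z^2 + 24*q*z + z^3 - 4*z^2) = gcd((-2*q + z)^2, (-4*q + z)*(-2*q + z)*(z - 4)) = -2*q + z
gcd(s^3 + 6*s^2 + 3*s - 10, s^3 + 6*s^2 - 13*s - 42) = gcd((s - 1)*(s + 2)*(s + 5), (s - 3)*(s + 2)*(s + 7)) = s + 2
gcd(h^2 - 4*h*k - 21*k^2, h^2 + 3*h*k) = h + 3*k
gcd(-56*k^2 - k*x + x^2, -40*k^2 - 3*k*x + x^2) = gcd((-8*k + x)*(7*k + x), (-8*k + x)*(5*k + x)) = -8*k + x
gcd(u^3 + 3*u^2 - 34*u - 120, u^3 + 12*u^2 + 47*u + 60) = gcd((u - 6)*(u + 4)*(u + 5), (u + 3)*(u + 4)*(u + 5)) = u^2 + 9*u + 20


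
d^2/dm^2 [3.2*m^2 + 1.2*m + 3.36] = 6.40000000000000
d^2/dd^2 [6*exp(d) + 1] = 6*exp(d)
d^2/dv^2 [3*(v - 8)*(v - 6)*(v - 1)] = 18*v - 90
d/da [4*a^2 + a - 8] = 8*a + 1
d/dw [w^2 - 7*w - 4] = 2*w - 7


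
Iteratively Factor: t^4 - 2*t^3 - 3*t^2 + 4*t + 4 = (t - 2)*(t^3 - 3*t - 2) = (t - 2)^2*(t^2 + 2*t + 1) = (t - 2)^2*(t + 1)*(t + 1)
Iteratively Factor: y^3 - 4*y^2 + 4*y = (y - 2)*(y^2 - 2*y) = (y - 2)^2*(y)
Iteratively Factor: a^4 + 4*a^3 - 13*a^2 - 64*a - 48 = (a + 3)*(a^3 + a^2 - 16*a - 16) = (a + 1)*(a + 3)*(a^2 - 16) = (a + 1)*(a + 3)*(a + 4)*(a - 4)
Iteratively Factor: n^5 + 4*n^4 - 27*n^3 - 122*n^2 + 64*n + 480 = (n - 5)*(n^4 + 9*n^3 + 18*n^2 - 32*n - 96) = (n - 5)*(n + 4)*(n^3 + 5*n^2 - 2*n - 24) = (n - 5)*(n + 3)*(n + 4)*(n^2 + 2*n - 8) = (n - 5)*(n + 3)*(n + 4)^2*(n - 2)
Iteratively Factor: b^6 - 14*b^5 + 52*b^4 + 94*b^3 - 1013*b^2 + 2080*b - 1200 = (b - 4)*(b^5 - 10*b^4 + 12*b^3 + 142*b^2 - 445*b + 300) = (b - 5)*(b - 4)*(b^4 - 5*b^3 - 13*b^2 + 77*b - 60) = (b - 5)*(b - 4)*(b - 1)*(b^3 - 4*b^2 - 17*b + 60) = (b - 5)*(b - 4)*(b - 3)*(b - 1)*(b^2 - b - 20) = (b - 5)^2*(b - 4)*(b - 3)*(b - 1)*(b + 4)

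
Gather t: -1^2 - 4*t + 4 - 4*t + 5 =8 - 8*t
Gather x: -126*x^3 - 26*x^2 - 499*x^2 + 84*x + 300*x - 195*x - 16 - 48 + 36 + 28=-126*x^3 - 525*x^2 + 189*x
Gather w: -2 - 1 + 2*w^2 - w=2*w^2 - w - 3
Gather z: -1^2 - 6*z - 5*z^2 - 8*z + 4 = -5*z^2 - 14*z + 3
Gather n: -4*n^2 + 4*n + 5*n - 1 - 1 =-4*n^2 + 9*n - 2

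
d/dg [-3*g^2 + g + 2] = 1 - 6*g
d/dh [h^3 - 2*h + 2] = 3*h^2 - 2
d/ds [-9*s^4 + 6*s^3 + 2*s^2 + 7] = 2*s*(-18*s^2 + 9*s + 2)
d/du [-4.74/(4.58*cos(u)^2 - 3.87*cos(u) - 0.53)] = (18.3438 - 43.4184*cos(u))*sin(u)/(-4.58*cos(u)^2 + 3.87*cos(u) + 0.53)^2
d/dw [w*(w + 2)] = 2*w + 2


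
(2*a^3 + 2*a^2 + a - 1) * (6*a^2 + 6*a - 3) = 12*a^5 + 24*a^4 + 12*a^3 - 6*a^2 - 9*a + 3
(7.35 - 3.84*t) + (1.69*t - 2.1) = 5.25 - 2.15*t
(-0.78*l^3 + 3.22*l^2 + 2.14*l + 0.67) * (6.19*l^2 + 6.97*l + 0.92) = -4.8282*l^5 + 14.4952*l^4 + 34.9724*l^3 + 22.0255*l^2 + 6.6387*l + 0.6164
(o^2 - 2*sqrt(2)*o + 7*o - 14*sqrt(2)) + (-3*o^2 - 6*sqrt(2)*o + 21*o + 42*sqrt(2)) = -2*o^2 - 8*sqrt(2)*o + 28*o + 28*sqrt(2)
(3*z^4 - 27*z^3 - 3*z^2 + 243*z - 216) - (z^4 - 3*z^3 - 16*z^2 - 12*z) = 2*z^4 - 24*z^3 + 13*z^2 + 255*z - 216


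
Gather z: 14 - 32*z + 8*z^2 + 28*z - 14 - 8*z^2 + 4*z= 0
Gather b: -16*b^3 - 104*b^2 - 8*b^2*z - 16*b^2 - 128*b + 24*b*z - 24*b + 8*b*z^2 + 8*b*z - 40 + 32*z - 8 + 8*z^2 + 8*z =-16*b^3 + b^2*(-8*z - 120) + b*(8*z^2 + 32*z - 152) + 8*z^2 + 40*z - 48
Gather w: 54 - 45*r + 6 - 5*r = 60 - 50*r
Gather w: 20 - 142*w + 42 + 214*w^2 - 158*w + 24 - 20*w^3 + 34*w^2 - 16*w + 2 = -20*w^3 + 248*w^2 - 316*w + 88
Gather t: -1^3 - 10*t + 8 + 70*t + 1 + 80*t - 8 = 140*t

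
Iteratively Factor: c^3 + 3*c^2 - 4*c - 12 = (c + 3)*(c^2 - 4) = (c + 2)*(c + 3)*(c - 2)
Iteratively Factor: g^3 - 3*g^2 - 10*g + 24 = (g - 4)*(g^2 + g - 6) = (g - 4)*(g + 3)*(g - 2)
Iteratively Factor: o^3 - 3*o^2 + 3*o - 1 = (o - 1)*(o^2 - 2*o + 1) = (o - 1)^2*(o - 1)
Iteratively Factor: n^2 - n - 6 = (n - 3)*(n + 2)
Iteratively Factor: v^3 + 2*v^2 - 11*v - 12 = (v + 4)*(v^2 - 2*v - 3) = (v - 3)*(v + 4)*(v + 1)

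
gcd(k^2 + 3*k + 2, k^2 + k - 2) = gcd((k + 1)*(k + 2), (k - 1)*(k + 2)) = k + 2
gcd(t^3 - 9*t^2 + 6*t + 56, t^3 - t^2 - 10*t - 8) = t^2 - 2*t - 8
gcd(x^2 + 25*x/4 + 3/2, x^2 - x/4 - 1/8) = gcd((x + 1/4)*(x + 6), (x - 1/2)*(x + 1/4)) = x + 1/4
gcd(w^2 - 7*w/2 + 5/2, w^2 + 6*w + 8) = 1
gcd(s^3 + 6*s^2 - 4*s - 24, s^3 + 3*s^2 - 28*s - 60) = s^2 + 8*s + 12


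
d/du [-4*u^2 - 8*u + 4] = -8*u - 8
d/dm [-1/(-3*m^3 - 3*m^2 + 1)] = 3*m*(-3*m - 2)/(3*m^3 + 3*m^2 - 1)^2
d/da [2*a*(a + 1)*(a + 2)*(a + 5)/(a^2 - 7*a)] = 2*(2*a^3 - 13*a^2 - 112*a - 129)/(a^2 - 14*a + 49)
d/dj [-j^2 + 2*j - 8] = 2 - 2*j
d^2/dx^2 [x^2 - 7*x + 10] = 2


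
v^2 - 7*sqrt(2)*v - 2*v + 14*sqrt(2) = (v - 2)*(v - 7*sqrt(2))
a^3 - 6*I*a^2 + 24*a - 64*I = (a - 8*I)*(a - 2*I)*(a + 4*I)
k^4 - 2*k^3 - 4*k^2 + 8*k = k*(k - 2)^2*(k + 2)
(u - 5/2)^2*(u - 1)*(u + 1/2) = u^4 - 11*u^3/2 + 33*u^2/4 - 5*u/8 - 25/8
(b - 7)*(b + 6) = b^2 - b - 42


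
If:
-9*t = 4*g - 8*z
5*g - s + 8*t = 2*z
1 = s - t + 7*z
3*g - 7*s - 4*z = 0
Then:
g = -179/21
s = -95/21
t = 36/7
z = 32/21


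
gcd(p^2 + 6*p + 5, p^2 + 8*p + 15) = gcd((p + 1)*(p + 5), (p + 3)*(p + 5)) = p + 5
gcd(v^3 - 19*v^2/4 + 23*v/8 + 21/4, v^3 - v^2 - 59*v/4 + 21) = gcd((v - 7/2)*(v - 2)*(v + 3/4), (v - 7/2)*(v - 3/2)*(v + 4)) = v - 7/2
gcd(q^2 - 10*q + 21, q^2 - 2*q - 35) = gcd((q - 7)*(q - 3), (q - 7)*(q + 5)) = q - 7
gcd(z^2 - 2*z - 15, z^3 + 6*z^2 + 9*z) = z + 3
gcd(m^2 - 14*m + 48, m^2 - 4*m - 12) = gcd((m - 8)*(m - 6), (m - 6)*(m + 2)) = m - 6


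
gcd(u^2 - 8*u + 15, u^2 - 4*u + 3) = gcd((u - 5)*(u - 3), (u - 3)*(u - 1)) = u - 3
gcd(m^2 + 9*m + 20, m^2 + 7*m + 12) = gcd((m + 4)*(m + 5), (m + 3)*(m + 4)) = m + 4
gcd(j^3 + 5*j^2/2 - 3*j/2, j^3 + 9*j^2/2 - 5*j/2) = j^2 - j/2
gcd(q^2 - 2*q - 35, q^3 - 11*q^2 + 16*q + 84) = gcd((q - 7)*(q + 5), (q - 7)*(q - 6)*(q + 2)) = q - 7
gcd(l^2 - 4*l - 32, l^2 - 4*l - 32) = l^2 - 4*l - 32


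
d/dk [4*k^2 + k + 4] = 8*k + 1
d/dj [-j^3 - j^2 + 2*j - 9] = -3*j^2 - 2*j + 2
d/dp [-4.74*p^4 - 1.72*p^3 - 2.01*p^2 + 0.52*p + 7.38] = -18.96*p^3 - 5.16*p^2 - 4.02*p + 0.52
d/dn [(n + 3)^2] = 2*n + 6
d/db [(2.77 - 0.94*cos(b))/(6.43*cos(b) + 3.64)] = 21.2327*sin(b)/(6.43*cos(b) + 3.64)^2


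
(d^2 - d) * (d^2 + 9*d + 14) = d^4 + 8*d^3 + 5*d^2 - 14*d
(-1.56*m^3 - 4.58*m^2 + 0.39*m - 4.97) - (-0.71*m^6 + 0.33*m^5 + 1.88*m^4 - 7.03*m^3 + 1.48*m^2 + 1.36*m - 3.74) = 0.71*m^6 - 0.33*m^5 - 1.88*m^4 + 5.47*m^3 - 6.06*m^2 - 0.97*m - 1.23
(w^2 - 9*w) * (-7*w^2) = -7*w^4 + 63*w^3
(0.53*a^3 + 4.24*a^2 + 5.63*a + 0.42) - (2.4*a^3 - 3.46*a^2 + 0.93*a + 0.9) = -1.87*a^3 + 7.7*a^2 + 4.7*a - 0.48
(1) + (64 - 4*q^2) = 65 - 4*q^2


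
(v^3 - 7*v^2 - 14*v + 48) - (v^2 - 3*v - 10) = v^3 - 8*v^2 - 11*v + 58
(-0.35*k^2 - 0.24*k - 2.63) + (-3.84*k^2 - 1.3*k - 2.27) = -4.19*k^2 - 1.54*k - 4.9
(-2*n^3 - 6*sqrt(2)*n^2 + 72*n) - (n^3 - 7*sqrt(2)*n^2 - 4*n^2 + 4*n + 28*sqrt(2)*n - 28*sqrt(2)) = -3*n^3 + sqrt(2)*n^2 + 4*n^2 - 28*sqrt(2)*n + 68*n + 28*sqrt(2)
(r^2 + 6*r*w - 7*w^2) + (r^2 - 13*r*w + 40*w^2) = 2*r^2 - 7*r*w + 33*w^2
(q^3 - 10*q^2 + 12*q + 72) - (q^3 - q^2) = -9*q^2 + 12*q + 72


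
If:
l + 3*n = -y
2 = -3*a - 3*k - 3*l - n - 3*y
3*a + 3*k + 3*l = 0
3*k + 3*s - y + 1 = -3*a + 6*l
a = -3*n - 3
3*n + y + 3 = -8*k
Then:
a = -27/16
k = -7/48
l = 11/6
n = -7/16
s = 719/144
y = -25/48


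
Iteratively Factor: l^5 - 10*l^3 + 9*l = (l - 3)*(l^4 + 3*l^3 - l^2 - 3*l) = (l - 3)*(l - 1)*(l^3 + 4*l^2 + 3*l) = l*(l - 3)*(l - 1)*(l^2 + 4*l + 3) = l*(l - 3)*(l - 1)*(l + 1)*(l + 3)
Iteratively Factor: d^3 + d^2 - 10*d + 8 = (d + 4)*(d^2 - 3*d + 2) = (d - 1)*(d + 4)*(d - 2)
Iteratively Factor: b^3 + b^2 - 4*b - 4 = (b + 2)*(b^2 - b - 2) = (b + 1)*(b + 2)*(b - 2)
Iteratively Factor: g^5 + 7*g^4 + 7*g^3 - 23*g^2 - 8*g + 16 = (g + 1)*(g^4 + 6*g^3 + g^2 - 24*g + 16) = (g + 1)*(g + 4)*(g^3 + 2*g^2 - 7*g + 4) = (g - 1)*(g + 1)*(g + 4)*(g^2 + 3*g - 4) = (g - 1)*(g + 1)*(g + 4)^2*(g - 1)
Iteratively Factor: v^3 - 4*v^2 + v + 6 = (v - 2)*(v^2 - 2*v - 3) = (v - 2)*(v + 1)*(v - 3)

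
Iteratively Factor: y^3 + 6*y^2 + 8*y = (y)*(y^2 + 6*y + 8) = y*(y + 4)*(y + 2)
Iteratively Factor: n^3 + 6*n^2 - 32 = (n + 4)*(n^2 + 2*n - 8) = (n + 4)^2*(n - 2)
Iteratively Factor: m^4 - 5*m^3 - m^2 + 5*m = (m - 5)*(m^3 - m) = (m - 5)*(m - 1)*(m^2 + m) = m*(m - 5)*(m - 1)*(m + 1)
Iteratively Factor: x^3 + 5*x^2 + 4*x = (x)*(x^2 + 5*x + 4) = x*(x + 4)*(x + 1)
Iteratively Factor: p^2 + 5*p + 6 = (p + 3)*(p + 2)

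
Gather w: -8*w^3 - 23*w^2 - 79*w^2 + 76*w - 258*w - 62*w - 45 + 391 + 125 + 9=-8*w^3 - 102*w^2 - 244*w + 480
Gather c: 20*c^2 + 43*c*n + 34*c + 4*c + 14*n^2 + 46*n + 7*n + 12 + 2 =20*c^2 + c*(43*n + 38) + 14*n^2 + 53*n + 14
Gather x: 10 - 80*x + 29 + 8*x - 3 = 36 - 72*x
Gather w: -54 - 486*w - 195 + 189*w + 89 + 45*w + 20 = -252*w - 140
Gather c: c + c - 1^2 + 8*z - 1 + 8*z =2*c + 16*z - 2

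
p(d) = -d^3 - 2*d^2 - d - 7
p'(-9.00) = -208.00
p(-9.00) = 569.00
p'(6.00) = -133.00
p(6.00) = -301.00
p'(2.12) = -22.96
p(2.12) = -27.64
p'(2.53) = -30.32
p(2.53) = -38.53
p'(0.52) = -3.89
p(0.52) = -8.20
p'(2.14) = -23.30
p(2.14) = -28.10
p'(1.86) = -18.82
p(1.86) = -22.21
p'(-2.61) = -11.00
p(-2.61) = -0.23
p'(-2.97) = -15.58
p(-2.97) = 4.53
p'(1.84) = -18.52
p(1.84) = -21.84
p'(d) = -3*d^2 - 4*d - 1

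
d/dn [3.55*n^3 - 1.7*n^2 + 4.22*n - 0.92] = 10.65*n^2 - 3.4*n + 4.22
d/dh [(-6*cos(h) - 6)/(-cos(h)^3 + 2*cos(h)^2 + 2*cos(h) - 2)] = 48*(-5*cos(h) + cos(2*h) + cos(3*h) - 7)*sin(h)/(8*sin(h)^2 - 5*cos(h) + cos(3*h))^2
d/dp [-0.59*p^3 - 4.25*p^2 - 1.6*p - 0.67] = -1.77*p^2 - 8.5*p - 1.6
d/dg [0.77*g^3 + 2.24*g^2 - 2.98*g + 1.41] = 2.31*g^2 + 4.48*g - 2.98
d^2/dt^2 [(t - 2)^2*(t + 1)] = 6*t - 6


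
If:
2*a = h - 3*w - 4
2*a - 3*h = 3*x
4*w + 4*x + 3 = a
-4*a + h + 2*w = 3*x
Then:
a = -81/109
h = -65/109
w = -113/109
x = 11/109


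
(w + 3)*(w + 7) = w^2 + 10*w + 21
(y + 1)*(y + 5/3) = y^2 + 8*y/3 + 5/3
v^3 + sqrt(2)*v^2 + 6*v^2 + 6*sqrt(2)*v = v*(v + 6)*(v + sqrt(2))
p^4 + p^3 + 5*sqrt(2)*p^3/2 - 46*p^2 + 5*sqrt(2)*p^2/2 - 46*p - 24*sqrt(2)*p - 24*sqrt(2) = (p + 1)*(p - 4*sqrt(2))*(p + sqrt(2)/2)*(p + 6*sqrt(2))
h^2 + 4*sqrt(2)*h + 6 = (h + sqrt(2))*(h + 3*sqrt(2))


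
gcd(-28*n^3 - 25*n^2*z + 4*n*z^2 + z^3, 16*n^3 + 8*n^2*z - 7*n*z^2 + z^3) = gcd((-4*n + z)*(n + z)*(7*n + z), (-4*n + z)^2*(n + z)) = -4*n^2 - 3*n*z + z^2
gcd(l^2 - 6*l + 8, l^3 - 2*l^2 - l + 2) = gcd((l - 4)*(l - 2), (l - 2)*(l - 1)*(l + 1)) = l - 2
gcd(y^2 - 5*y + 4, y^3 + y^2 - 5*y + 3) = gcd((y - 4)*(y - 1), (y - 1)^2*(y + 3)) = y - 1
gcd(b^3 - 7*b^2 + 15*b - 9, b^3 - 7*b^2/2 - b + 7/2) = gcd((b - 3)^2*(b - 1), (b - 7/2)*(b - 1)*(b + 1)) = b - 1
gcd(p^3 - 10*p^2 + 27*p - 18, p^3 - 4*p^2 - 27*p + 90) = p^2 - 9*p + 18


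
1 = 1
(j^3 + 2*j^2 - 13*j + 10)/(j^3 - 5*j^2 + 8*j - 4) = (j + 5)/(j - 2)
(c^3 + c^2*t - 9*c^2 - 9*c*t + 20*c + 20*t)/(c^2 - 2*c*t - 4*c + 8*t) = (-c^2 - c*t + 5*c + 5*t)/(-c + 2*t)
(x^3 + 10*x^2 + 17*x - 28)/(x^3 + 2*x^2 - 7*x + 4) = (x + 7)/(x - 1)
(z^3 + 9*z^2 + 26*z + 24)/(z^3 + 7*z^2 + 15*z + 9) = (z^2 + 6*z + 8)/(z^2 + 4*z + 3)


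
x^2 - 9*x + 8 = (x - 8)*(x - 1)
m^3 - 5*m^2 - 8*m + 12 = (m - 6)*(m - 1)*(m + 2)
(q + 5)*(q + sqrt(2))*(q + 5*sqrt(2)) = q^3 + 5*q^2 + 6*sqrt(2)*q^2 + 10*q + 30*sqrt(2)*q + 50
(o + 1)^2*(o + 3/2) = o^3 + 7*o^2/2 + 4*o + 3/2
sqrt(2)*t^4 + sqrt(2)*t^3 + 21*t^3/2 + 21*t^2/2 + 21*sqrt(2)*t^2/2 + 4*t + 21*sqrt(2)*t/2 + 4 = (t + 1)*(t + sqrt(2))*(t + 4*sqrt(2))*(sqrt(2)*t + 1/2)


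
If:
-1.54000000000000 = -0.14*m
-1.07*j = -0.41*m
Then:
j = 4.21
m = 11.00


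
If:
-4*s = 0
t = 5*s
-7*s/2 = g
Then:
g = 0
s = 0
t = 0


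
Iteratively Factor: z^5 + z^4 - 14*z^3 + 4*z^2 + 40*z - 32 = (z - 1)*(z^4 + 2*z^3 - 12*z^2 - 8*z + 32) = (z - 2)*(z - 1)*(z^3 + 4*z^2 - 4*z - 16) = (z - 2)*(z - 1)*(z + 2)*(z^2 + 2*z - 8) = (z - 2)^2*(z - 1)*(z + 2)*(z + 4)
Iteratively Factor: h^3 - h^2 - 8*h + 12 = (h - 2)*(h^2 + h - 6) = (h - 2)*(h + 3)*(h - 2)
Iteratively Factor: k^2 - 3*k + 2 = (k - 2)*(k - 1)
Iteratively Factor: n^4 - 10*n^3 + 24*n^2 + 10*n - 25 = (n - 1)*(n^3 - 9*n^2 + 15*n + 25) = (n - 1)*(n + 1)*(n^2 - 10*n + 25) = (n - 5)*(n - 1)*(n + 1)*(n - 5)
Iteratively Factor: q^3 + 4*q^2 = (q)*(q^2 + 4*q) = q*(q + 4)*(q)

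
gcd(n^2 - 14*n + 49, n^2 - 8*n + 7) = n - 7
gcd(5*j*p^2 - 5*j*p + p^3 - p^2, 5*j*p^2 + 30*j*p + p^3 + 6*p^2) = 5*j*p + p^2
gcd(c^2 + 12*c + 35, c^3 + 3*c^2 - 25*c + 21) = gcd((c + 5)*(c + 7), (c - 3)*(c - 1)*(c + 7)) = c + 7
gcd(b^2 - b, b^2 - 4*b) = b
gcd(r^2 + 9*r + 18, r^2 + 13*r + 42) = r + 6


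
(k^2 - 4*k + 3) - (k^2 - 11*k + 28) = 7*k - 25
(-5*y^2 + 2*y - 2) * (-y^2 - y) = 5*y^4 + 3*y^3 + 2*y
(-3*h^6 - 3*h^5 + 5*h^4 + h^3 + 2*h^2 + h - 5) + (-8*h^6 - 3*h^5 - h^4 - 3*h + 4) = -11*h^6 - 6*h^5 + 4*h^4 + h^3 + 2*h^2 - 2*h - 1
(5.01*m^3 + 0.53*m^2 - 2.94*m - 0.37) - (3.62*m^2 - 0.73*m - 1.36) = 5.01*m^3 - 3.09*m^2 - 2.21*m + 0.99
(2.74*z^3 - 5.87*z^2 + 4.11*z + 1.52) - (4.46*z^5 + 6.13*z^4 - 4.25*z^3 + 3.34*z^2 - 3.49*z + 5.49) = -4.46*z^5 - 6.13*z^4 + 6.99*z^3 - 9.21*z^2 + 7.6*z - 3.97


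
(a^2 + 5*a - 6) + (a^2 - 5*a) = 2*a^2 - 6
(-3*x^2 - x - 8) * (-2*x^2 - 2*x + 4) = 6*x^4 + 8*x^3 + 6*x^2 + 12*x - 32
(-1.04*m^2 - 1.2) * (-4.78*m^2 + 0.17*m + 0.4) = 4.9712*m^4 - 0.1768*m^3 + 5.32*m^2 - 0.204*m - 0.48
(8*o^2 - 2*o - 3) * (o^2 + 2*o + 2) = 8*o^4 + 14*o^3 + 9*o^2 - 10*o - 6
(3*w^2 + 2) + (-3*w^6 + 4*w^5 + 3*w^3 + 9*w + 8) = -3*w^6 + 4*w^5 + 3*w^3 + 3*w^2 + 9*w + 10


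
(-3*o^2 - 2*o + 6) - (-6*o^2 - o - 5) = 3*o^2 - o + 11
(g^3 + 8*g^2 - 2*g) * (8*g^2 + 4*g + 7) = 8*g^5 + 68*g^4 + 23*g^3 + 48*g^2 - 14*g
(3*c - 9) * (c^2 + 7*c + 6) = 3*c^3 + 12*c^2 - 45*c - 54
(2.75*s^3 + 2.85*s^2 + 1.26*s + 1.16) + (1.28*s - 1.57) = 2.75*s^3 + 2.85*s^2 + 2.54*s - 0.41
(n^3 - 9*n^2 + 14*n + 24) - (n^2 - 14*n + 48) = n^3 - 10*n^2 + 28*n - 24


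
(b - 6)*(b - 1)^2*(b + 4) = b^4 - 4*b^3 - 19*b^2 + 46*b - 24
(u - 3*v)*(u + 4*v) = u^2 + u*v - 12*v^2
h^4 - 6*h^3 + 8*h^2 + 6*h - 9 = (h - 3)^2*(h - 1)*(h + 1)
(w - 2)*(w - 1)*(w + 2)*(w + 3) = w^4 + 2*w^3 - 7*w^2 - 8*w + 12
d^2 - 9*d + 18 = (d - 6)*(d - 3)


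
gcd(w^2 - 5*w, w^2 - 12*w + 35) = w - 5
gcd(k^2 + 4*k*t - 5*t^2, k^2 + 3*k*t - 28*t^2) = 1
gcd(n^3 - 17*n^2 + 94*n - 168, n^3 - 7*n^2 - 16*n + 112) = n^2 - 11*n + 28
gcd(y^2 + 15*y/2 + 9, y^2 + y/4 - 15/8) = y + 3/2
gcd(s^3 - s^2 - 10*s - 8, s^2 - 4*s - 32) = 1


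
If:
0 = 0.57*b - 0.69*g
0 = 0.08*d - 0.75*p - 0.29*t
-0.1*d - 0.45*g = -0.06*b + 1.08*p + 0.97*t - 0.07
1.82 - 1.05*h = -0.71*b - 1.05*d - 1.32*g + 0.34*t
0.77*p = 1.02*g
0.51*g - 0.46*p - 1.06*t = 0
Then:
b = 0.03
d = 0.29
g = 0.02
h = 2.07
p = 0.03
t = -0.00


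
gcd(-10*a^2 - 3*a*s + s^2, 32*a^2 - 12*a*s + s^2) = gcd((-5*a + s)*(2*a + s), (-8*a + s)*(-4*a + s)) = 1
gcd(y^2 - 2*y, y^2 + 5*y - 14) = y - 2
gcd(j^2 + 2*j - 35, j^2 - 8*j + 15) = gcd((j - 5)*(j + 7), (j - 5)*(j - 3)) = j - 5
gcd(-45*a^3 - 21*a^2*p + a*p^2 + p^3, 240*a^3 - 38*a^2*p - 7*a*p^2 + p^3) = -5*a + p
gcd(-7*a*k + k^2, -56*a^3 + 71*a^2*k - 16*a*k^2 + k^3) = 7*a - k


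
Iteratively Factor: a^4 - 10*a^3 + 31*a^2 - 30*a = (a - 5)*(a^3 - 5*a^2 + 6*a) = (a - 5)*(a - 3)*(a^2 - 2*a) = (a - 5)*(a - 3)*(a - 2)*(a)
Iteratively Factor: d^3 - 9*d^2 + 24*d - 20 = (d - 5)*(d^2 - 4*d + 4) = (d - 5)*(d - 2)*(d - 2)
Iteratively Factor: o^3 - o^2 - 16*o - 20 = (o - 5)*(o^2 + 4*o + 4) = (o - 5)*(o + 2)*(o + 2)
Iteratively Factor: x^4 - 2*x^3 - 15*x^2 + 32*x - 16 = (x - 4)*(x^3 + 2*x^2 - 7*x + 4) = (x - 4)*(x + 4)*(x^2 - 2*x + 1) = (x - 4)*(x - 1)*(x + 4)*(x - 1)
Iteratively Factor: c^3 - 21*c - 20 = (c - 5)*(c^2 + 5*c + 4) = (c - 5)*(c + 4)*(c + 1)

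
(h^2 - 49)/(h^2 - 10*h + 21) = (h + 7)/(h - 3)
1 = 1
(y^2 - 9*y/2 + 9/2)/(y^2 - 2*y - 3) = (y - 3/2)/(y + 1)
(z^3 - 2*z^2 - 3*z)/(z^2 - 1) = z*(z - 3)/(z - 1)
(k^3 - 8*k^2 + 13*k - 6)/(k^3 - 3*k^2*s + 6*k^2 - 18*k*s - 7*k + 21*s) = (-k^2 + 7*k - 6)/(-k^2 + 3*k*s - 7*k + 21*s)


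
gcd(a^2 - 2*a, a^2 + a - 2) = 1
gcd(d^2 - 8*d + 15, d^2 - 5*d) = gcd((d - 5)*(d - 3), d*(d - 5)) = d - 5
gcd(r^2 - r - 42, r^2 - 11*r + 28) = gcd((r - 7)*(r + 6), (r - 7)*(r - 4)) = r - 7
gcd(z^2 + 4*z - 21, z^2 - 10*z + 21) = z - 3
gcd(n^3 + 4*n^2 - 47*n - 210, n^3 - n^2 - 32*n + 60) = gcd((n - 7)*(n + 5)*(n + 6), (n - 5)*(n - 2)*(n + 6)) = n + 6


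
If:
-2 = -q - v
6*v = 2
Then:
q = 5/3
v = 1/3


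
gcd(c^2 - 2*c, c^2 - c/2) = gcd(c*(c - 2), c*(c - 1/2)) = c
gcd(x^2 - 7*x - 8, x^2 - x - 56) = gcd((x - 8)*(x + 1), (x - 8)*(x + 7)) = x - 8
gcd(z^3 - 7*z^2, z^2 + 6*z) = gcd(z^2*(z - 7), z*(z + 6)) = z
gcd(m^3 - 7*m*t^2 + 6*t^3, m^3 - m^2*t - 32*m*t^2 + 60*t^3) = -m + 2*t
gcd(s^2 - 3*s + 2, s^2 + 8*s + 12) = 1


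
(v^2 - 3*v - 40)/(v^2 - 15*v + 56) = (v + 5)/(v - 7)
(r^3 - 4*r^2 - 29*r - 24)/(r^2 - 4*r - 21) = (r^2 - 7*r - 8)/(r - 7)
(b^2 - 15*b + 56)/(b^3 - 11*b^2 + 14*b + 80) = (b - 7)/(b^2 - 3*b - 10)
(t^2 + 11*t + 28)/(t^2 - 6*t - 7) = (t^2 + 11*t + 28)/(t^2 - 6*t - 7)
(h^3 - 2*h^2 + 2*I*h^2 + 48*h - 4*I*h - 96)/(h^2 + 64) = (h^2 + h*(-2 - 6*I) + 12*I)/(h - 8*I)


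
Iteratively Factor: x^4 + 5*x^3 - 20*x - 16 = (x - 2)*(x^3 + 7*x^2 + 14*x + 8) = (x - 2)*(x + 2)*(x^2 + 5*x + 4) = (x - 2)*(x + 1)*(x + 2)*(x + 4)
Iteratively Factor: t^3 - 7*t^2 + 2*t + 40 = (t - 5)*(t^2 - 2*t - 8) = (t - 5)*(t - 4)*(t + 2)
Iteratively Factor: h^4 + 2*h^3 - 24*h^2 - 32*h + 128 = (h - 4)*(h^3 + 6*h^2 - 32) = (h - 4)*(h - 2)*(h^2 + 8*h + 16) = (h - 4)*(h - 2)*(h + 4)*(h + 4)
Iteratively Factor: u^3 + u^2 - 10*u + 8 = (u - 2)*(u^2 + 3*u - 4) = (u - 2)*(u - 1)*(u + 4)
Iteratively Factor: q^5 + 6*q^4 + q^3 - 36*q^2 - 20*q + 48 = (q - 2)*(q^4 + 8*q^3 + 17*q^2 - 2*q - 24) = (q - 2)*(q - 1)*(q^3 + 9*q^2 + 26*q + 24) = (q - 2)*(q - 1)*(q + 2)*(q^2 + 7*q + 12) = (q - 2)*(q - 1)*(q + 2)*(q + 3)*(q + 4)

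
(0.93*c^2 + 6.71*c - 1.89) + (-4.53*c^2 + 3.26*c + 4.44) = -3.6*c^2 + 9.97*c + 2.55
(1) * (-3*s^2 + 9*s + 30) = -3*s^2 + 9*s + 30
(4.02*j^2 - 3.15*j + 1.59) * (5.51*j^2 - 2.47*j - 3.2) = 22.1502*j^4 - 27.2859*j^3 + 3.6774*j^2 + 6.1527*j - 5.088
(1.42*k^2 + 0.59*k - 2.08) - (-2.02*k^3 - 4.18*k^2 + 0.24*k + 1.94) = 2.02*k^3 + 5.6*k^2 + 0.35*k - 4.02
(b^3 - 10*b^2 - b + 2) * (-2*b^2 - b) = -2*b^5 + 19*b^4 + 12*b^3 - 3*b^2 - 2*b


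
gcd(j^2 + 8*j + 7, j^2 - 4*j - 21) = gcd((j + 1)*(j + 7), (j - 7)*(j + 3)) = 1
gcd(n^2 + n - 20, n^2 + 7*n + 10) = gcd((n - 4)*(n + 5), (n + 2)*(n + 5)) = n + 5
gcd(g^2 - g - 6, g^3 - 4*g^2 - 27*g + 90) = g - 3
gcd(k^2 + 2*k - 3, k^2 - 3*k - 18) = k + 3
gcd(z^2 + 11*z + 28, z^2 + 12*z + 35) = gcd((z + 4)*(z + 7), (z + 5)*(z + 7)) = z + 7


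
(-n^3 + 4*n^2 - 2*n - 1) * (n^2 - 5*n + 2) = -n^5 + 9*n^4 - 24*n^3 + 17*n^2 + n - 2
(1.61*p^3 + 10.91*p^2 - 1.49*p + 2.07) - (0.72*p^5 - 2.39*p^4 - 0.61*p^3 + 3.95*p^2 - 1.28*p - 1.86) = -0.72*p^5 + 2.39*p^4 + 2.22*p^3 + 6.96*p^2 - 0.21*p + 3.93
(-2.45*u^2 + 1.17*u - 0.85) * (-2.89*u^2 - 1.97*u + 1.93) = 7.0805*u^4 + 1.4452*u^3 - 4.5769*u^2 + 3.9326*u - 1.6405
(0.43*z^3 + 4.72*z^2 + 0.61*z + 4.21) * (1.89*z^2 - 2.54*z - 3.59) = 0.8127*z^5 + 7.8286*z^4 - 12.3796*z^3 - 10.5373*z^2 - 12.8833*z - 15.1139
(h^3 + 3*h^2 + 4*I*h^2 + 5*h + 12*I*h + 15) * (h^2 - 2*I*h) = h^5 + 3*h^4 + 2*I*h^4 + 13*h^3 + 6*I*h^3 + 39*h^2 - 10*I*h^2 - 30*I*h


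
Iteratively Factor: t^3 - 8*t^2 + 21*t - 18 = (t - 3)*(t^2 - 5*t + 6) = (t - 3)^2*(t - 2)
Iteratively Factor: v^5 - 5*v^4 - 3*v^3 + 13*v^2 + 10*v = (v)*(v^4 - 5*v^3 - 3*v^2 + 13*v + 10) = v*(v - 5)*(v^3 - 3*v - 2) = v*(v - 5)*(v + 1)*(v^2 - v - 2) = v*(v - 5)*(v + 1)^2*(v - 2)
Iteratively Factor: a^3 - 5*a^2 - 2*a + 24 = (a - 3)*(a^2 - 2*a - 8) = (a - 4)*(a - 3)*(a + 2)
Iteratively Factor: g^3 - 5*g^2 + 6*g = (g)*(g^2 - 5*g + 6) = g*(g - 2)*(g - 3)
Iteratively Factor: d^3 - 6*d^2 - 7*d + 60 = (d + 3)*(d^2 - 9*d + 20) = (d - 5)*(d + 3)*(d - 4)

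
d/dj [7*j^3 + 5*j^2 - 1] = j*(21*j + 10)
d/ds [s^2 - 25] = 2*s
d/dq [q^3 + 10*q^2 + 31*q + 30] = 3*q^2 + 20*q + 31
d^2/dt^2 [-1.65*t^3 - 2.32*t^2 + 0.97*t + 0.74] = -9.9*t - 4.64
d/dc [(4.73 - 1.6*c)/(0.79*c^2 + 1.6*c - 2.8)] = (1.264*c^2 - 7.4734*c - 3.088)/(0.6241*c^4 + 2.528*c^3 - 1.864*c^2 - 8.96*c + 7.84)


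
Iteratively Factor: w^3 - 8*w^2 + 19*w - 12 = (w - 4)*(w^2 - 4*w + 3) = (w - 4)*(w - 3)*(w - 1)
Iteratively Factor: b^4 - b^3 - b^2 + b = (b)*(b^3 - b^2 - b + 1) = b*(b - 1)*(b^2 - 1) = b*(b - 1)*(b + 1)*(b - 1)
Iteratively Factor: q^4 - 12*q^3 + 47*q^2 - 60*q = (q - 5)*(q^3 - 7*q^2 + 12*q) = (q - 5)*(q - 4)*(q^2 - 3*q) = q*(q - 5)*(q - 4)*(q - 3)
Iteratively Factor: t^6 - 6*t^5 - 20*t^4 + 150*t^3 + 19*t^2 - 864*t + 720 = (t - 5)*(t^5 - t^4 - 25*t^3 + 25*t^2 + 144*t - 144) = (t - 5)*(t - 3)*(t^4 + 2*t^3 - 19*t^2 - 32*t + 48) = (t - 5)*(t - 4)*(t - 3)*(t^3 + 6*t^2 + 5*t - 12) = (t - 5)*(t - 4)*(t - 3)*(t + 3)*(t^2 + 3*t - 4) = (t - 5)*(t - 4)*(t - 3)*(t - 1)*(t + 3)*(t + 4)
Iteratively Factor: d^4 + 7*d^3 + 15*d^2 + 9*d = (d)*(d^3 + 7*d^2 + 15*d + 9) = d*(d + 1)*(d^2 + 6*d + 9) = d*(d + 1)*(d + 3)*(d + 3)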